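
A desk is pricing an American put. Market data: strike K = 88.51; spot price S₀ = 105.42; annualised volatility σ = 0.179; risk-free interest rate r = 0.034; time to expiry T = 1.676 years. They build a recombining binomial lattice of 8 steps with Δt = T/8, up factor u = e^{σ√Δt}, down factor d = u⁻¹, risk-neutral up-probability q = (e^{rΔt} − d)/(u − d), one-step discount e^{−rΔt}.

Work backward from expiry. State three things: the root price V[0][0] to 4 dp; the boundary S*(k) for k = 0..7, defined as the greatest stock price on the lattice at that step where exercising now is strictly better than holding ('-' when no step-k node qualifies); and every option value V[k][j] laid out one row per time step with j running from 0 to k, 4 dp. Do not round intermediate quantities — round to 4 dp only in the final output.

Δt=0.20950  u=1.08538  d=0.92134  q=0.52311  discount=0.99290
step 8 (expiry): payoffs max(K−S,0) = 33.7747 24.0290 12.5482 0.0000 0.0000 0.0000 0.0000 0.0000 0.0000
step 7: (k=7,j=0): S=59.4086, (K−S)⁺=29.1014, hold=28.4731 ⇒ V=29.1014 exercise | (k=7,j=1): S=69.9864, (K−S)⁺=18.5236, hold=17.8954 ⇒ V=18.5236 exercise | (k=7,j=2): S=82.4475, (K−S)⁺=6.0625, hold=5.9417 ⇒ V=6.0625 exercise | (k=7,j=3): S=97.1273, (K−S)⁺=0.0000, hold=0.0000 ⇒ V=0.0000 continue | (k=7,j=4): S=114.4208, (K−S)⁺=0.0000, hold=0.0000 ⇒ V=0.0000 continue | (k=7,j=5): S=134.7934, (K−S)⁺=0.0000, hold=0.0000 ⇒ V=0.0000 continue | (k=7,j=6): S=158.7935, (K−S)⁺=0.0000, hold=0.0000 ⇒ V=0.0000 continue | (k=7,j=7): S=187.0667, (K−S)⁺=0.0000, hold=0.0000 ⇒ V=0.0000 continue  boundary S*=82.4475
step 6: (k=6,j=0): S=64.4810, (K−S)⁺=24.0290, hold=23.4008 ⇒ V=24.0290 exercise | (k=6,j=1): S=75.9618, (K−S)⁺=12.5482, hold=11.9200 ⇒ V=12.5482 exercise | (k=6,j=2): S=89.4868, (K−S)⁺=0.0000, hold=2.8707 ⇒ V=2.8707 continue | (k=6,j=3): S=105.4200, (K−S)⁺=0.0000, hold=0.0000 ⇒ V=0.0000 continue | (k=6,j=4): S=124.1901, (K−S)⁺=0.0000, hold=0.0000 ⇒ V=0.0000 continue | (k=6,j=5): S=146.3021, (K−S)⁺=0.0000, hold=0.0000 ⇒ V=0.0000 continue | (k=6,j=6): S=172.3513, (K−S)⁺=0.0000, hold=0.0000 ⇒ V=0.0000 continue  boundary S*=75.9618
step 5: (k=5,j=0): S=69.9864, (K−S)⁺=18.5236, hold=17.8954 ⇒ V=18.5236 exercise | (k=5,j=1): S=82.4475, (K−S)⁺=6.0625, hold=7.4327 ⇒ V=7.4327 continue | (k=5,j=2): S=97.1273, (K−S)⁺=0.0000, hold=1.3593 ⇒ V=1.3593 continue | (k=5,j=3): S=114.4208, (K−S)⁺=0.0000, hold=0.0000 ⇒ V=0.0000 continue | (k=5,j=4): S=134.7934, (K−S)⁺=0.0000, hold=0.0000 ⇒ V=0.0000 continue | (k=5,j=5): S=158.7935, (K−S)⁺=0.0000, hold=0.0000 ⇒ V=0.0000 continue  boundary S*=69.9864
step 4: (k=4,j=0): S=75.9618, (K−S)⁺=12.5482, hold=12.6316 ⇒ V=12.6316 continue | (k=4,j=1): S=89.4868, (K−S)⁺=0.0000, hold=4.2255 ⇒ V=4.2255 continue | (k=4,j=2): S=105.4200, (K−S)⁺=0.0000, hold=0.6436 ⇒ V=0.6436 continue | (k=4,j=3): S=124.1901, (K−S)⁺=0.0000, hold=0.0000 ⇒ V=0.0000 continue | (k=4,j=4): S=146.3021, (K−S)⁺=0.0000, hold=0.0000 ⇒ V=0.0000 continue  boundary S*=-
step 3: (k=3,j=0): S=82.4475, (K−S)⁺=6.0625, hold=8.1759 ⇒ V=8.1759 continue | (k=3,j=1): S=97.1273, (K−S)⁺=0.0000, hold=2.3351 ⇒ V=2.3351 continue | (k=3,j=2): S=114.4208, (K−S)⁺=0.0000, hold=0.3048 ⇒ V=0.3048 continue | (k=3,j=3): S=134.7934, (K−S)⁺=0.0000, hold=0.0000 ⇒ V=0.0000 continue  boundary S*=-
step 2: (k=2,j=0): S=89.4868, (K−S)⁺=0.0000, hold=5.0842 ⇒ V=5.0842 continue | (k=2,j=1): S=105.4200, (K−S)⁺=0.0000, hold=1.2640 ⇒ V=1.2640 continue | (k=2,j=2): S=124.1901, (K−S)⁺=0.0000, hold=0.1443 ⇒ V=0.1443 continue  boundary S*=-
step 1: (k=1,j=0): S=97.1273, (K−S)⁺=0.0000, hold=3.0639 ⇒ V=3.0639 continue | (k=1,j=1): S=114.4208, (K−S)⁺=0.0000, hold=0.6735 ⇒ V=0.6735 continue  boundary S*=-
step 0: (k=0,j=0): S=105.4200, (K−S)⁺=0.0000, hold=1.8006 ⇒ V=1.8006 continue  boundary S*=-

price = 1.8006
boundary = - - - - - 69.9864 75.9618 82.4475
tree:
1.8006
3.0639 0.6735
5.0842 1.2640 0.1443
8.1759 2.3351 0.3048 0.0000
12.6316 4.2255 0.6436 0.0000 0.0000
18.5236 7.4327 1.3593 0.0000 0.0000 0.0000
24.0290 12.5482 2.8707 0.0000 0.0000 0.0000 0.0000
29.1014 18.5236 6.0625 0.0000 0.0000 0.0000 0.0000 0.0000
33.7747 24.0290 12.5482 0.0000 0.0000 0.0000 0.0000 0.0000 0.0000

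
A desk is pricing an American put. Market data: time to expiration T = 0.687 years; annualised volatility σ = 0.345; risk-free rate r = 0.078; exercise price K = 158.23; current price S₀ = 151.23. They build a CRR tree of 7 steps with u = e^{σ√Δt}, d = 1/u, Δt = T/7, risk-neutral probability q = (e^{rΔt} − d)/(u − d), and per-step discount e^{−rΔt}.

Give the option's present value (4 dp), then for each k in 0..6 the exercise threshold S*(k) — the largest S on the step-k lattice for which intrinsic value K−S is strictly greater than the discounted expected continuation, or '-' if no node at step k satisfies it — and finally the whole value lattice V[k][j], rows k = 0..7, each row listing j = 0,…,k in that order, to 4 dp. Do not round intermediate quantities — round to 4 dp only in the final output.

Δt=0.09814  u=1.11414  d=0.89756  q=0.50849  discount=0.99237
step 7 (expiry): payoffs max(K−S,0) = 87.2615 70.1366 48.8794 22.4927 0.0000 0.0000 0.0000 0.0000
step 6: (k=6,j=0): S=79.0687, (K−S)⁺=79.1613, hold=77.9546 ⇒ V=79.1613 exercise | (k=6,j=1): S=98.1482, (K−S)⁺=60.0818, hold=58.8751 ⇒ V=60.0818 exercise | (k=6,j=2): S=121.8317, (K−S)⁺=36.3983, hold=35.1917 ⇒ V=36.3983 exercise | (k=6,j=3): S=151.2300, (K−S)⁺=7.0000, hold=10.9712 ⇒ V=10.9712 continue | (k=6,j=4): S=187.7222, (K−S)⁺=0.0000, hold=0.0000 ⇒ V=0.0000 continue | (k=6,j=5): S=233.0202, (K−S)⁺=0.0000, hold=0.0000 ⇒ V=0.0000 continue | (k=6,j=6): S=289.2486, (K−S)⁺=0.0000, hold=0.0000 ⇒ V=0.0000 continue  boundary S*=121.8317
step 5: (k=5,j=0): S=88.0934, (K−S)⁺=70.1366, hold=68.9299 ⇒ V=70.1366 exercise | (k=5,j=1): S=109.3506, (K−S)⁺=48.8794, hold=47.6727 ⇒ V=48.8794 exercise | (k=5,j=2): S=135.7373, (K−S)⁺=22.4927, hold=23.2900 ⇒ V=23.2900 continue | (k=5,j=3): S=168.4910, (K−S)⁺=0.0000, hold=5.3514 ⇒ V=5.3514 continue | (k=5,j=4): S=209.1484, (K−S)⁺=0.0000, hold=0.0000 ⇒ V=0.0000 continue | (k=5,j=5): S=259.6165, (K−S)⁺=0.0000, hold=0.0000 ⇒ V=0.0000 continue  boundary S*=109.3506
step 4: (k=4,j=0): S=98.1482, (K−S)⁺=60.0818, hold=58.8751 ⇒ V=60.0818 exercise | (k=4,j=1): S=121.8317, (K−S)⁺=36.3983, hold=35.5940 ⇒ V=36.3983 exercise | (k=4,j=2): S=151.2300, (K−S)⁺=7.0000, hold=14.0604 ⇒ V=14.0604 continue | (k=4,j=3): S=187.7222, (K−S)⁺=0.0000, hold=2.6102 ⇒ V=2.6102 continue | (k=4,j=4): S=233.0202, (K−S)⁺=0.0000, hold=0.0000 ⇒ V=0.0000 continue  boundary S*=121.8317
step 3: (k=3,j=0): S=109.3506, (K−S)⁺=48.8794, hold=47.6727 ⇒ V=48.8794 exercise | (k=3,j=1): S=135.7373, (K−S)⁺=22.4927, hold=24.8488 ⇒ V=24.8488 continue | (k=3,j=2): S=168.4910, (K−S)⁺=0.0000, hold=8.1753 ⇒ V=8.1753 continue | (k=3,j=3): S=209.1484, (K−S)⁺=0.0000, hold=1.2732 ⇒ V=1.2732 continue  boundary S*=109.3506
step 2: (k=2,j=0): S=121.8317, (K−S)⁺=36.3983, hold=36.3806 ⇒ V=36.3983 exercise | (k=2,j=1): S=151.2300, (K−S)⁺=7.0000, hold=16.2457 ⇒ V=16.2457 continue | (k=2,j=2): S=187.7222, (K−S)⁺=0.0000, hold=4.6301 ⇒ V=4.6301 continue  boundary S*=121.8317
step 1: (k=1,j=0): S=135.7373, (K−S)⁺=22.4927, hold=25.9516 ⇒ V=25.9516 continue | (k=1,j=1): S=168.4910, (K−S)⁺=0.0000, hold=10.2605 ⇒ V=10.2605 continue  boundary S*=-
step 0: (k=0,j=0): S=151.2300, (K−S)⁺=7.0000, hold=17.8358 ⇒ V=17.8358 continue  boundary S*=-

price = 17.8358
boundary = - - 121.8317 109.3506 121.8317 109.3506 121.8317
tree:
17.8358
25.9516 10.2605
36.3983 16.2457 4.6301
48.8794 24.8488 8.1753 1.2732
60.0818 36.3983 14.0604 2.6102 0.0000
70.1366 48.8794 23.2900 5.3514 0.0000 0.0000
79.1613 60.0818 36.3983 10.9712 0.0000 0.0000 0.0000
87.2615 70.1366 48.8794 22.4927 0.0000 0.0000 0.0000 0.0000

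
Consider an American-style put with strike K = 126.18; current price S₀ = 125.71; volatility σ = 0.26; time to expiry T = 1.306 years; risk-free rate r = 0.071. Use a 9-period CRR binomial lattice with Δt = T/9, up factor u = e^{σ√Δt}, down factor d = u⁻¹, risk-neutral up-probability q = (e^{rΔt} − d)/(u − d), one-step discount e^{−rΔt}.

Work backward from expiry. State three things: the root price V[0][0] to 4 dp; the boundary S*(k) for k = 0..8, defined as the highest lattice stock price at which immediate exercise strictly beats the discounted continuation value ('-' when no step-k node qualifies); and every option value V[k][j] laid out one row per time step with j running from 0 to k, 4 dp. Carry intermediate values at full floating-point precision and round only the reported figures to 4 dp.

price = 10.9980
boundary = - - - 93.3960 84.5891 93.3960 103.1198 93.3960 103.1198
tree:
10.9980
16.3084 6.4565
23.4889 10.1956 3.2334
32.7840 15.6227 5.5337 1.2360
41.5909 23.1054 9.2256 2.3348 0.2758
49.5673 32.7840 14.8880 4.3339 0.5897 0.0000
56.7916 41.5909 23.0602 7.8590 1.2608 0.0000 0.0000
63.3347 49.5673 32.7840 13.7943 2.6958 0.0000 0.0000 0.0000
69.2607 56.7916 41.5909 23.0602 5.7639 0.0000 0.0000 0.0000 0.0000
74.6280 63.3347 49.5673 32.7840 12.3240 0.0000 0.0000 0.0000 0.0000 0.0000

Δt=0.14511  u=1.10411  d=0.90570  q=0.52746  discount=0.98975
step 9 (expiry): payoffs max(K−S,0) = 74.6280 63.3347 49.5673 32.7840 12.3240 0.0000 0.0000 0.0000 0.0000 0.0000
step 8: (k=8,j=0): S=56.9193, (K−S)⁺=69.2607, hold=67.9674 ⇒ V=69.2607 exercise | (k=8,j=1): S=69.3884, (K−S)⁺=56.7916, hold=55.4982 ⇒ V=56.7916 exercise | (k=8,j=2): S=84.5891, (K−S)⁺=41.5909, hold=40.2975 ⇒ V=41.5909 exercise | (k=8,j=3): S=103.1198, (K−S)⁺=23.0602, hold=21.7668 ⇒ V=23.0602 exercise | (k=8,j=4): S=125.7100, (K−S)⁺=0.4700, hold=5.7639 ⇒ V=5.7639 continue | (k=8,j=5): S=153.2489, (K−S)⁺=0.0000, hold=0.0000 ⇒ V=0.0000 continue | (k=8,j=6): S=186.8207, (K−S)⁺=0.0000, hold=0.0000 ⇒ V=0.0000 continue | (k=8,j=7): S=227.7470, (K−S)⁺=0.0000, hold=0.0000 ⇒ V=0.0000 continue | (k=8,j=8): S=277.6389, (K−S)⁺=0.0000, hold=0.0000 ⇒ V=0.0000 continue  boundary S*=103.1198
step 7: (k=7,j=0): S=62.8453, (K−S)⁺=63.3347, hold=62.0413 ⇒ V=63.3347 exercise | (k=7,j=1): S=76.6127, (K−S)⁺=49.5673, hold=48.2740 ⇒ V=49.5673 exercise | (k=7,j=2): S=93.3960, (K−S)⁺=32.7840, hold=31.4906 ⇒ V=32.7840 exercise | (k=7,j=3): S=113.8560, (K−S)⁺=12.3240, hold=13.7943 ⇒ V=13.7943 continue | (k=7,j=4): S=138.7981, (K−S)⁺=0.0000, hold=2.6958 ⇒ V=2.6958 continue | (k=7,j=5): S=169.2043, (K−S)⁺=0.0000, hold=0.0000 ⇒ V=0.0000 continue | (k=7,j=6): S=206.2714, (K−S)⁺=0.0000, hold=0.0000 ⇒ V=0.0000 continue | (k=7,j=7): S=251.4586, (K−S)⁺=0.0000, hold=0.0000 ⇒ V=0.0000 continue  boundary S*=93.3960
step 6: (k=6,j=0): S=69.3884, (K−S)⁺=56.7916, hold=55.4982 ⇒ V=56.7916 exercise | (k=6,j=1): S=84.5891, (K−S)⁺=41.5909, hold=40.2975 ⇒ V=41.5909 exercise | (k=6,j=2): S=103.1198, (K−S)⁺=23.0602, hold=22.5344 ⇒ V=23.0602 exercise | (k=6,j=3): S=125.7100, (K−S)⁺=0.4700, hold=7.8590 ⇒ V=7.8590 continue | (k=6,j=4): S=153.2489, (K−S)⁺=0.0000, hold=1.2608 ⇒ V=1.2608 continue | (k=6,j=5): S=186.8207, (K−S)⁺=0.0000, hold=0.0000 ⇒ V=0.0000 continue | (k=6,j=6): S=227.7470, (K−S)⁺=0.0000, hold=0.0000 ⇒ V=0.0000 continue  boundary S*=103.1198
step 5: (k=5,j=0): S=76.6127, (K−S)⁺=49.5673, hold=48.2740 ⇒ V=49.5673 exercise | (k=5,j=1): S=93.3960, (K−S)⁺=32.7840, hold=31.4906 ⇒ V=32.7840 exercise | (k=5,j=2): S=113.8560, (K−S)⁺=12.3240, hold=14.8880 ⇒ V=14.8880 continue | (k=5,j=3): S=138.7981, (K−S)⁺=0.0000, hold=4.3339 ⇒ V=4.3339 continue | (k=5,j=4): S=169.2043, (K−S)⁺=0.0000, hold=0.5897 ⇒ V=0.5897 continue | (k=5,j=5): S=206.2714, (K−S)⁺=0.0000, hold=0.0000 ⇒ V=0.0000 continue  boundary S*=93.3960
step 4: (k=4,j=0): S=84.5891, (K−S)⁺=41.5909, hold=40.2975 ⇒ V=41.5909 exercise | (k=4,j=1): S=103.1198, (K−S)⁺=23.0602, hold=23.1054 ⇒ V=23.1054 continue | (k=4,j=2): S=125.7100, (K−S)⁺=0.4700, hold=9.2256 ⇒ V=9.2256 continue | (k=4,j=3): S=153.2489, (K−S)⁺=0.0000, hold=2.3348 ⇒ V=2.3348 continue | (k=4,j=4): S=186.8207, (K−S)⁺=0.0000, hold=0.2758 ⇒ V=0.2758 continue  boundary S*=84.5891
step 3: (k=3,j=0): S=93.3960, (K−S)⁺=32.7840, hold=31.5142 ⇒ V=32.7840 exercise | (k=3,j=1): S=113.8560, (K−S)⁺=12.3240, hold=15.6227 ⇒ V=15.6227 continue | (k=3,j=2): S=138.7981, (K−S)⁺=0.0000, hold=5.5337 ⇒ V=5.5337 continue | (k=3,j=3): S=169.2043, (K−S)⁺=0.0000, hold=1.2360 ⇒ V=1.2360 continue  boundary S*=93.3960
step 2: (k=2,j=0): S=103.1198, (K−S)⁺=23.0602, hold=23.4889 ⇒ V=23.4889 continue | (k=2,j=1): S=125.7100, (K−S)⁺=0.4700, hold=10.1956 ⇒ V=10.1956 continue | (k=2,j=2): S=153.2489, (K−S)⁺=0.0000, hold=3.2334 ⇒ V=3.2334 continue  boundary S*=-
step 1: (k=1,j=0): S=113.8560, (K−S)⁺=12.3240, hold=16.3084 ⇒ V=16.3084 continue | (k=1,j=1): S=138.7981, (K−S)⁺=0.0000, hold=6.4565 ⇒ V=6.4565 continue  boundary S*=-
step 0: (k=0,j=0): S=125.7100, (K−S)⁺=0.4700, hold=10.9980 ⇒ V=10.9980 continue  boundary S*=-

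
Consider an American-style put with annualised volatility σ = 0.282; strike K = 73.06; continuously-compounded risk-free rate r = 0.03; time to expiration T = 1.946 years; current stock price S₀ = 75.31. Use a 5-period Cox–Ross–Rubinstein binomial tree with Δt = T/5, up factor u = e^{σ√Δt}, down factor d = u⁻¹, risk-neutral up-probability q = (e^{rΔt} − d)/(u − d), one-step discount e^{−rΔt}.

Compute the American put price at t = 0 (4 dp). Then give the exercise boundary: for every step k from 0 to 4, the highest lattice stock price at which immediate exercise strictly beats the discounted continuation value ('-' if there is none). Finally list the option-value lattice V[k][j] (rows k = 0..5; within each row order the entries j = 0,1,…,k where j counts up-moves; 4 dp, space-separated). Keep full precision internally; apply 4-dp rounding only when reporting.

Δt=0.38920, u=1.19235, d=0.83868, q=0.48934, disc=e^(-rΔt)=0.98839
k=5 terminal: V=max(K-S,0) → 41.8115 28.6339 9.8991 0.0000 0.0000 0.0000
k=4: j=0 S=37.2592 intr=35.8008 cont=34.9527 V=35.8008[EX]; j=1 S=52.9716 intr=20.0884 cont=19.2403 V=20.0884[EX]; j=2 S=75.3100 intr=0.0000 cont=4.9964 V=4.9964[hold]; j=3 S=107.0686 intr=0.0000 cont=0.0000 V=0.0000[hold]; j=4 S=152.2198 intr=0.0000 cont=0.0000 V=0.0000[hold]  S*(4)=52.9716
k=3: j=0 S=44.4261 intr=28.6339 cont=27.7858 V=28.6339[EX]; j=1 S=63.1609 intr=9.8991 cont=12.5559 V=12.5559[hold]; j=2 S=89.7961 intr=0.0000 cont=2.5219 V=2.5219[hold]; j=3 S=127.6635 intr=0.0000 cont=0.0000 V=0.0000[hold]  S*(3)=44.4261
k=2: j=0 S=52.9716 intr=20.0884 cont=20.5252 V=20.5252[hold]; j=1 S=75.3100 intr=0.0000 cont=7.5571 V=7.5571[hold]; j=2 S=107.0686 intr=0.0000 cont=1.2729 V=1.2729[hold]  S*(2)=-
k=1: j=0 S=63.1609 intr=9.8991 cont=14.0148 V=14.0148[hold]; j=1 S=89.7961 intr=0.0000 cont=4.4300 V=4.4300[hold]  S*(1)=-
k=0: j=0 S=75.3100 intr=0.0000 cont=9.2163 V=9.2163[hold]  S*(0)=-

price = 9.2163
boundary = - - - 44.4261 52.9716
tree:
9.2163
14.0148 4.4300
20.5252 7.5571 1.2729
28.6339 12.5559 2.5219 0.0000
35.8008 20.0884 4.9964 0.0000 0.0000
41.8115 28.6339 9.8991 0.0000 0.0000 0.0000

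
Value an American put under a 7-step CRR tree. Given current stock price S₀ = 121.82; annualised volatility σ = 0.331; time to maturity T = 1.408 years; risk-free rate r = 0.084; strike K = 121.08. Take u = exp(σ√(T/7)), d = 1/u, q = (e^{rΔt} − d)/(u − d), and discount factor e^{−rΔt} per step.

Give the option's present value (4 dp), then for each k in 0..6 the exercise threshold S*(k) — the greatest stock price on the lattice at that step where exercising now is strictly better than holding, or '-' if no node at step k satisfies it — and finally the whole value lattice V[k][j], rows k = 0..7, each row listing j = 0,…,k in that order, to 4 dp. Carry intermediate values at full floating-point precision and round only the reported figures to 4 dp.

params: Δt=0.20114 u=1.16003 d=0.86204 q=0.52014 e^(-rΔt)=0.98325
t_7 payoffs: 77.9855 63.0886 43.0421 16.0659 0.0000 0.0000 0.0000 0.0000
t_6: node(6,0) S=49.9911 payoff=71.0889 vs cont=69.0604 → 71.0889 [stop]  node(6,1) S=67.2720 payoff=53.8080 vs cont=51.7794 → 53.8080 [stop]  node(6,2) S=90.5267 payoff=30.5533 vs cont=28.5248 → 30.5533 [stop]  node(6,3) S=121.8200 payoff=0.0000 vs cont=7.5803 → 7.5803 [wait]  node(6,4) S=163.9308 payoff=0.0000 vs cont=0.0000 → 0.0000 [wait]  node(6,5) S=220.5986 payoff=0.0000 vs cont=0.0000 → 0.0000 [wait]  node(6,6) S=296.8553 payoff=0.0000 vs cont=0.0000 → 0.0000 [wait]  ⇒ S*(6)=90.5267
t_5: node(5,0) S=57.9914 payoff=63.0886 vs cont=61.0600 → 63.0886 [stop]  node(5,1) S=78.0379 payoff=43.0421 vs cont=41.0135 → 43.0421 [stop]  node(5,2) S=105.0141 payoff=16.0659 vs cont=18.2925 → 18.2925 [wait]  node(5,3) S=141.3154 payoff=0.0000 vs cont=3.5766 → 3.5766 [wait]  node(5,4) S=190.1655 payoff=0.0000 vs cont=0.0000 → 0.0000 [wait]  node(5,5) S=255.9020 payoff=0.0000 vs cont=0.0000 → 0.0000 [wait]  ⇒ S*(5)=78.0379
t_4: node(4,0) S=67.2720 payoff=53.8080 vs cont=51.7794 → 53.8080 [stop]  node(4,1) S=90.5267 payoff=30.5533 vs cont=29.6635 → 30.5533 [stop]  node(4,2) S=121.8200 payoff=0.0000 vs cont=10.4600 → 10.4600 [wait]  node(4,3) S=163.9308 payoff=0.0000 vs cont=1.6875 → 1.6875 [wait]  node(4,4) S=220.5986 payoff=0.0000 vs cont=0.0000 → 0.0000 [wait]  ⇒ S*(4)=90.5267
t_3: node(3,0) S=78.0379 payoff=43.0421 vs cont=41.0135 → 43.0421 [stop]  node(3,1) S=105.0141 payoff=16.0659 vs cont=19.7652 → 19.7652 [wait]  node(3,2) S=141.3154 payoff=0.0000 vs cont=5.7983 → 5.7983 [wait]  node(3,3) S=190.1655 payoff=0.0000 vs cont=0.7962 → 0.7962 [wait]  ⇒ S*(3)=78.0379
t_2: node(2,0) S=90.5267 payoff=30.5533 vs cont=30.4167 → 30.5533 [stop]  node(2,1) S=121.8200 payoff=0.0000 vs cont=12.2911 → 12.2911 [wait]  node(2,2) S=163.9308 payoff=0.0000 vs cont=3.1430 → 3.1430 [wait]  ⇒ S*(2)=90.5267
t_1: node(1,0) S=105.0141 payoff=16.0659 vs cont=20.7017 → 20.7017 [wait]  node(1,1) S=141.3154 payoff=0.0000 vs cont=7.4066 → 7.4066 [wait]  ⇒ S*(1)=-
t_0: node(0,0) S=121.8200 payoff=0.0000 vs cont=13.5555 → 13.5555 [wait]  ⇒ S*(0)=-

price = 13.5555
boundary = - - 90.5267 78.0379 90.5267 78.0379 90.5267
tree:
13.5555
20.7017 7.4066
30.5533 12.2911 3.1430
43.0421 19.7652 5.7983 0.7962
53.8080 30.5533 10.4600 1.6875 0.0000
63.0886 43.0421 18.2925 3.5766 0.0000 0.0000
71.0889 53.8080 30.5533 7.5803 0.0000 0.0000 0.0000
77.9855 63.0886 43.0421 16.0659 0.0000 0.0000 0.0000 0.0000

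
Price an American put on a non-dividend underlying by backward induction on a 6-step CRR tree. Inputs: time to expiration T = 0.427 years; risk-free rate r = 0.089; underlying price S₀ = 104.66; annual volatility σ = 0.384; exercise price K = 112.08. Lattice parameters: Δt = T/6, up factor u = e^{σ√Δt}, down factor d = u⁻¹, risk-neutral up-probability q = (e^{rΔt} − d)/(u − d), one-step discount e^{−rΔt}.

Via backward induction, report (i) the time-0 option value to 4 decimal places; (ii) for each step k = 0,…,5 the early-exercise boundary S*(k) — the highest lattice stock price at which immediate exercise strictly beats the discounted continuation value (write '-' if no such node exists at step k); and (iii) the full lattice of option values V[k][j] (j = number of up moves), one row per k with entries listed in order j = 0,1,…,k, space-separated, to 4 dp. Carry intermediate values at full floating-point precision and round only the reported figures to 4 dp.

price = 13.3143
boundary = - - 85.2712 76.9686 85.2712 94.4695
tree:
13.3143
19.2558 7.6665
26.8088 12.1054 3.4183
35.1114 18.4431 6.0546 0.8810
42.6057 26.8088 10.4871 1.7925 0.0000
49.3702 35.1114 17.6105 3.6470 0.0000 0.0000
55.4761 42.6057 26.8088 7.4200 0.0000 0.0000 0.0000

Δt=0.07117, u=1.10787, d=0.90263, q=0.50537, disc=e^(-rΔt)=0.99369
k=6 terminal: V=max(K-S,0) → 55.4761 42.6057 26.8088 7.4200 0.0000 0.0000 0.0000
k=5: j=0 S=62.7098 intr=49.3702 cont=48.6626 V=49.3702[EX]; j=1 S=76.9686 intr=35.1114 cont=34.4038 V=35.1114[EX]; j=2 S=94.4695 intr=17.6105 cont=16.9028 V=17.6105[EX]; j=3 S=115.9498 intr=0.0000 cont=3.6470 V=3.6470[hold]; j=4 S=142.3142 intr=0.0000 cont=0.0000 V=0.0000[hold]; j=5 S=174.6732 intr=0.0000 cont=0.0000 V=0.0000[hold]  S*(5)=94.4695
k=4: j=0 S=69.4743 intr=42.6057 cont=41.8980 V=42.6057[EX]; j=1 S=85.2712 intr=26.8088 cont=26.1011 V=26.8088[EX]; j=2 S=104.6600 intr=7.4200 cont=10.4871 V=10.4871[hold]; j=3 S=128.4574 intr=0.0000 cont=1.7925 V=1.7925[hold]; j=4 S=157.6657 intr=0.0000 cont=0.0000 V=0.0000[hold]  S*(4)=85.2712
k=3: j=0 S=76.9686 intr=35.1114 cont=34.4038 V=35.1114[EX]; j=1 S=94.4695 intr=17.6105 cont=18.4431 V=18.4431[hold]; j=2 S=115.9498 intr=0.0000 cont=6.0546 V=6.0546[hold]; j=3 S=142.3142 intr=0.0000 cont=0.8810 V=0.8810[hold]  S*(3)=76.9686
k=2: j=0 S=85.2712 intr=26.8088 cont=26.5192 V=26.8088[EX]; j=1 S=104.6600 intr=7.4200 cont=12.1054 V=12.1054[hold]; j=2 S=128.4574 intr=0.0000 cont=3.4183 V=3.4183[hold]  S*(2)=85.2712
k=1: j=0 S=94.4695 intr=17.6105 cont=19.2558 V=19.2558[hold]; j=1 S=115.9498 intr=0.0000 cont=7.6665 V=7.6665[hold]  S*(1)=-
k=0: j=0 S=104.6600 intr=7.4200 cont=13.3143 V=13.3143[hold]  S*(0)=-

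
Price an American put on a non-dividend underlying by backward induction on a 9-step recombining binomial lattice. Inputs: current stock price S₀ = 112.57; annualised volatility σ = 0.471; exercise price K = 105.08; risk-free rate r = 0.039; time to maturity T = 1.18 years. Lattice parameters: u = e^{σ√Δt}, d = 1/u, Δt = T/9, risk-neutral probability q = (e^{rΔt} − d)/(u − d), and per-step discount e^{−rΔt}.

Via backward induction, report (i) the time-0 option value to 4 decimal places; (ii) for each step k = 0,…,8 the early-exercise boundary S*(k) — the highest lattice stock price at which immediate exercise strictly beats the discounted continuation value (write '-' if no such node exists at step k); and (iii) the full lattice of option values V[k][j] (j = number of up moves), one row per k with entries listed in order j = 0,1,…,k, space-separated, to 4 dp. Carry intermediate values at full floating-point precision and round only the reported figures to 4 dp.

params: Δt=0.13111 u=1.18595 d=0.84320 q=0.47242 e^(-rΔt)=0.99490
t_9 payoffs: 80.8240 70.9644 57.0970 37.5928 10.1605 0.0000 0.0000 0.0000 0.0000 0.0000
t_8: node(8,0) S=28.7665 payoff=76.3135 vs cont=75.7776 → 76.3135 [stop]  node(8,1) S=40.4595 payoff=64.6205 vs cont=64.0846 → 64.6205 [stop]  node(8,2) S=56.9055 payoff=48.1745 vs cont=47.6385 → 48.1745 [stop]  node(8,3) S=80.0366 payoff=25.0434 vs cont=24.5075 → 25.0434 [stop]  node(8,4) S=112.5700 payoff=0.0000 vs cont=5.3331 → 5.3331 [wait]  node(8,5) S=158.3276 payoff=0.0000 vs cont=0.0000 → 0.0000 [wait]  node(8,6) S=222.6849 payoff=0.0000 vs cont=0.0000 → 0.0000 [wait]  node(8,7) S=313.2023 payoff=0.0000 vs cont=0.0000 → 0.0000 [wait]  node(8,8) S=440.5132 payoff=0.0000 vs cont=0.0000 → 0.0000 [wait]  ⇒ S*(8)=80.0366
t_7: node(7,0) S=34.1156 payoff=70.9644 vs cont=70.4284 → 70.9644 [stop]  node(7,1) S=47.9830 payoff=57.0970 vs cont=56.5611 → 57.0970 [stop]  node(7,2) S=67.4872 payoff=37.5928 vs cont=37.0568 → 37.5928 [stop]  node(7,3) S=94.9195 payoff=10.1605 vs cont=15.6515 → 15.6515 [wait]  node(7,4) S=133.5026 payoff=0.0000 vs cont=2.7993 → 2.7993 [wait]  node(7,5) S=187.7689 payoff=0.0000 vs cont=0.0000 → 0.0000 [wait]  node(7,6) S=264.0936 payoff=0.0000 vs cont=0.0000 → 0.0000 [wait]  node(7,7) S=371.4428 payoff=0.0000 vs cont=0.0000 → 0.0000 [wait]  ⇒ S*(7)=67.4872
t_6: node(6,0) S=40.4595 payoff=64.6205 vs cont=64.0846 → 64.6205 [stop]  node(6,1) S=56.9055 payoff=48.1745 vs cont=47.6385 → 48.1745 [stop]  node(6,2) S=80.0366 payoff=25.0434 vs cont=27.0884 → 27.0884 [wait]  node(6,3) S=112.5700 payoff=0.0000 vs cont=9.5310 → 9.5310 [wait]  node(6,4) S=158.3276 payoff=0.0000 vs cont=1.4693 → 1.4693 [wait]  node(6,5) S=222.6849 payoff=0.0000 vs cont=0.0000 → 0.0000 [wait]  node(6,6) S=313.2023 payoff=0.0000 vs cont=0.0000 → 0.0000 [wait]  ⇒ S*(6)=56.9055
t_5: node(5,0) S=47.9830 payoff=57.0970 vs cont=56.5611 → 57.0970 [stop]  node(5,1) S=67.4872 payoff=37.5928 vs cont=38.0180 → 38.0180 [wait]  node(5,2) S=94.9195 payoff=10.1605 vs cont=18.6980 → 18.6980 [wait]  node(5,3) S=133.5026 payoff=0.0000 vs cont=5.6933 → 5.6933 [wait]  node(5,4) S=187.7689 payoff=0.0000 vs cont=0.7712 → 0.7712 [wait]  node(5,5) S=264.0936 payoff=0.0000 vs cont=0.0000 → 0.0000 [wait]  ⇒ S*(5)=47.9830
t_4: node(4,0) S=56.9055 payoff=48.1745 vs cont=47.8384 → 48.1745 [stop]  node(4,1) S=80.0366 payoff=25.0434 vs cont=28.7434 → 28.7434 [wait]  node(4,2) S=112.5700 payoff=0.0000 vs cont=12.4902 → 12.4902 [wait]  node(4,3) S=158.3276 payoff=0.0000 vs cont=3.3508 → 3.3508 [wait]  node(4,4) S=222.6849 payoff=0.0000 vs cont=0.4048 → 0.4048 [wait]  ⇒ S*(4)=56.9055
t_3: node(3,0) S=67.4872 payoff=37.5928 vs cont=38.7959 → 38.7959 [wait]  node(3,1) S=94.9195 payoff=10.1605 vs cont=20.9576 → 20.9576 [wait]  node(3,2) S=133.5026 payoff=0.0000 vs cont=8.1308 → 8.1308 [wait]  node(3,3) S=187.7689 payoff=0.0000 vs cont=1.9490 → 1.9490 [wait]  ⇒ S*(3)=-
t_2: node(2,0) S=80.0366 payoff=25.0434 vs cont=30.2138 → 30.2138 [wait]  node(2,1) S=112.5700 payoff=0.0000 vs cont=14.8219 → 14.8219 [wait]  node(2,2) S=158.3276 payoff=0.0000 vs cont=5.1838 → 5.1838 [wait]  ⇒ S*(2)=-
t_1: node(1,0) S=94.9195 payoff=10.1605 vs cont=22.8253 → 22.8253 [wait]  node(1,1) S=133.5026 payoff=0.0000 vs cont=10.2163 → 10.2163 [wait]  ⇒ S*(1)=-
t_0: node(0,0) S=112.5700 payoff=0.0000 vs cont=16.7825 → 16.7825 [wait]  ⇒ S*(0)=-

price = 16.7825
boundary = - - - - 56.9055 47.9830 56.9055 67.4872 80.0366
tree:
16.7825
22.8253 10.2163
30.2138 14.8219 5.1838
38.7959 20.9576 8.1308 1.9490
48.1745 28.7434 12.4902 3.3508 0.4048
57.0970 38.0180 18.6980 5.6933 0.7712 0.0000
64.6205 48.1745 27.0884 9.5310 1.4693 0.0000 0.0000
70.9644 57.0970 37.5928 15.6515 2.7993 0.0000 0.0000 0.0000
76.3135 64.6205 48.1745 25.0434 5.3331 0.0000 0.0000 0.0000 0.0000
80.8240 70.9644 57.0970 37.5928 10.1605 0.0000 0.0000 0.0000 0.0000 0.0000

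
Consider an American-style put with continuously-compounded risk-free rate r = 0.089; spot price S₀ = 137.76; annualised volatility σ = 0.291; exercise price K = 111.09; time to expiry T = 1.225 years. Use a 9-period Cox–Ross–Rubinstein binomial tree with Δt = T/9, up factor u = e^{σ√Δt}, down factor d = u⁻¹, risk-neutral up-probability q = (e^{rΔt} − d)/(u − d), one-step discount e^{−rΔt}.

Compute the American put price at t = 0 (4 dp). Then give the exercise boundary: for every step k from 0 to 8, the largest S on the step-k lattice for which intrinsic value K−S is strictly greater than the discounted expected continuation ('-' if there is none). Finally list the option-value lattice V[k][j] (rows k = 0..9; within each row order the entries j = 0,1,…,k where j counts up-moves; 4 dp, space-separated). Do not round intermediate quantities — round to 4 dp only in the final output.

price = 3.5719
boundary = - - - - 89.6646 80.5370 89.6646 80.5370 89.6646
tree:
3.5719
5.8343 1.6465
9.2902 2.9018 0.5705
14.3583 5.0067 1.1008 0.1131
21.4254 8.4174 2.0953 0.2436 0.0000
30.5530 13.7038 3.9200 0.5243 0.0000 0.0000
38.7515 21.4254 7.1670 1.1288 0.0000 0.0000 0.0000
46.1153 30.5530 12.6908 2.4302 0.0000 0.0000 0.0000 0.0000
52.7296 38.7515 21.4254 5.2318 0.0000 0.0000 0.0000 0.0000 0.0000
58.6705 46.1153 30.5530 11.2634 0.0000 0.0000 0.0000 0.0000 0.0000 0.0000

params: Δt=0.13611 u=1.11333 d=0.89820 q=0.52984 e^(-rΔt)=0.98796
t_9 payoffs: 58.6705 46.1153 30.5530 11.2634 0.0000 0.0000 0.0000 0.0000 0.0000 0.0000
t_8: node(8,0) S=58.3604 payoff=52.7296 vs cont=51.3919 → 52.7296 [stop]  node(8,1) S=72.3385 payoff=38.7515 vs cont=37.4138 → 38.7515 [stop]  node(8,2) S=89.6646 payoff=21.4254 vs cont=20.0878 → 21.4254 [stop]  node(8,3) S=111.1404 payoff=0.0000 vs cont=5.2318 → 5.2318 [wait]  node(8,4) S=137.7600 payoff=0.0000 vs cont=0.0000 → 0.0000 [wait]  node(8,5) S=170.7553 payoff=0.0000 vs cont=0.0000 → 0.0000 [wait]  node(8,6) S=211.6535 payoff=0.0000 vs cont=0.0000 → 0.0000 [wait]  node(8,7) S=262.3472 payoff=0.0000 vs cont=0.0000 → 0.0000 [wait]  node(8,8) S=325.1829 payoff=0.0000 vs cont=0.0000 → 0.0000 [wait]  ⇒ S*(8)=89.6646
t_7: node(7,0) S=64.9747 payoff=46.1153 vs cont=44.7777 → 46.1153 [stop]  node(7,1) S=80.5370 payoff=30.5530 vs cont=29.2154 → 30.5530 [stop]  node(7,2) S=99.8266 payoff=11.2634 vs cont=12.6908 → 12.6908 [wait]  node(7,3) S=123.7364 payoff=0.0000 vs cont=2.4302 → 2.4302 [wait]  node(7,4) S=153.3729 payoff=0.0000 vs cont=0.0000 → 0.0000 [wait]  node(7,5) S=190.1078 payoff=0.0000 vs cont=0.0000 → 0.0000 [wait]  node(7,6) S=235.6411 payoff=0.0000 vs cont=0.0000 → 0.0000 [wait]  node(7,7) S=292.0802 payoff=0.0000 vs cont=0.0000 → 0.0000 [wait]  ⇒ S*(7)=80.5370
t_6: node(6,0) S=72.3385 payoff=38.7515 vs cont=37.4138 → 38.7515 [stop]  node(6,1) S=89.6646 payoff=21.4254 vs cont=20.8350 → 21.4254 [stop]  node(6,2) S=111.1404 payoff=0.0000 vs cont=7.1670 → 7.1670 [wait]  node(6,3) S=137.7600 payoff=0.0000 vs cont=1.1288 → 1.1288 [wait]  node(6,4) S=170.7553 payoff=0.0000 vs cont=0.0000 → 0.0000 [wait]  node(6,5) S=211.6535 payoff=0.0000 vs cont=0.0000 → 0.0000 [wait]  node(6,6) S=262.3472 payoff=0.0000 vs cont=0.0000 → 0.0000 [wait]  ⇒ S*(6)=89.6646
t_5: node(5,0) S=80.5370 payoff=30.5530 vs cont=29.2154 → 30.5530 [stop]  node(5,1) S=99.8266 payoff=11.2634 vs cont=13.7038 → 13.7038 [wait]  node(5,2) S=123.7364 payoff=0.0000 vs cont=3.9200 → 3.9200 [wait]  node(5,3) S=153.3729 payoff=0.0000 vs cont=0.5243 → 0.5243 [wait]  node(5,4) S=190.1078 payoff=0.0000 vs cont=0.0000 → 0.0000 [wait]  node(5,5) S=235.6411 payoff=0.0000 vs cont=0.0000 → 0.0000 [wait]  ⇒ S*(5)=80.5370
t_4: node(4,0) S=89.6646 payoff=21.4254 vs cont=21.3653 → 21.4254 [stop]  node(4,1) S=111.1404 payoff=0.0000 vs cont=8.4174 → 8.4174 [wait]  node(4,2) S=137.7600 payoff=0.0000 vs cont=2.0953 → 2.0953 [wait]  node(4,3) S=170.7553 payoff=0.0000 vs cont=0.2436 → 0.2436 [wait]  node(4,4) S=211.6535 payoff=0.0000 vs cont=0.0000 → 0.0000 [wait]  ⇒ S*(4)=89.6646
t_3: node(3,0) S=99.8266 payoff=11.2634 vs cont=14.3583 → 14.3583 [wait]  node(3,1) S=123.7364 payoff=0.0000 vs cont=5.0067 → 5.0067 [wait]  node(3,2) S=153.3729 payoff=0.0000 vs cont=1.1008 → 1.1008 [wait]  node(3,3) S=190.1078 payoff=0.0000 vs cont=0.1131 → 0.1131 [wait]  ⇒ S*(3)=-
t_2: node(2,0) S=111.1404 payoff=0.0000 vs cont=9.2902 → 9.2902 [wait]  node(2,1) S=137.7600 payoff=0.0000 vs cont=2.9018 → 2.9018 [wait]  node(2,2) S=170.7553 payoff=0.0000 vs cont=0.5705 → 0.5705 [wait]  ⇒ S*(2)=-
t_1: node(1,0) S=123.7364 payoff=0.0000 vs cont=5.8343 → 5.8343 [wait]  node(1,1) S=153.3729 payoff=0.0000 vs cont=1.6465 → 1.6465 [wait]  ⇒ S*(1)=-
t_0: node(0,0) S=137.7600 payoff=0.0000 vs cont=3.5719 → 3.5719 [wait]  ⇒ S*(0)=-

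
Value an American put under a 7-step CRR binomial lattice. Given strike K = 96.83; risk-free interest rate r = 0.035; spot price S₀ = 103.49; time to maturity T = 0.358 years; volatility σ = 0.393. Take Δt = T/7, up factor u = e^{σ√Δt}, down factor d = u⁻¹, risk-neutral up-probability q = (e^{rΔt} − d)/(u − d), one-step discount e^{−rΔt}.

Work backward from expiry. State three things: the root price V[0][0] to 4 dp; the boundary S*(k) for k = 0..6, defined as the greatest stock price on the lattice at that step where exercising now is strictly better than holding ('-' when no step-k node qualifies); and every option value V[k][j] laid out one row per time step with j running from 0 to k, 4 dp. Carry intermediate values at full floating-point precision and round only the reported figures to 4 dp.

params: Δt=0.05114 u=1.09295 d=0.91496 q=0.48786 e^(-rΔt)=0.99821
t_7 payoffs: 41.2767 30.4700 17.5610 2.1409 0.0000 0.0000 0.0000 0.0000
t_6: node(6,0) S=60.7167 payoff=36.1133 vs cont=35.9402 → 36.1133 [stop]  node(6,1) S=72.5278 payoff=24.3022 vs cont=24.1290 → 24.3022 [stop]  node(6,2) S=86.6366 payoff=10.1934 vs cont=10.0202 → 10.1934 [stop]  node(6,3) S=103.4900 payoff=0.0000 vs cont=1.0945 → 1.0945 [wait]  node(6,4) S=123.6218 payoff=0.0000 vs cont=0.0000 → 0.0000 [wait]  node(6,5) S=147.6699 payoff=0.0000 vs cont=0.0000 → 0.0000 [wait]  node(6,6) S=176.3960 payoff=0.0000 vs cont=0.0000 → 0.0000 [wait]  ⇒ S*(6)=86.6366
t_5: node(5,0) S=66.3600 payoff=30.4700 vs cont=30.2968 → 30.4700 [stop]  node(5,1) S=79.2690 payoff=17.5610 vs cont=17.3879 → 17.5610 [stop]  node(5,2) S=94.6891 payoff=2.1409 vs cont=5.7441 → 5.7441 [wait]  node(5,3) S=113.1089 payoff=0.0000 vs cont=0.5595 → 0.5595 [wait]  node(5,4) S=135.1119 payoff=0.0000 vs cont=0.0000 → 0.0000 [wait]  node(5,5) S=161.3951 payoff=0.0000 vs cont=0.0000 → 0.0000 [wait]  ⇒ S*(5)=79.2690
t_4: node(4,0) S=72.5278 payoff=24.3022 vs cont=24.1290 → 24.3022 [stop]  node(4,1) S=86.6366 payoff=10.1934 vs cont=11.7749 → 11.7749 [wait]  node(4,2) S=103.4900 payoff=0.0000 vs cont=3.2090 → 3.2090 [wait]  node(4,3) S=123.6218 payoff=0.0000 vs cont=0.2860 → 0.2860 [wait]  node(4,4) S=147.6699 payoff=0.0000 vs cont=0.0000 → 0.0000 [wait]  ⇒ S*(4)=72.5278
t_3: node(3,0) S=79.2690 payoff=17.5610 vs cont=18.1581 → 18.1581 [wait]  node(3,1) S=94.6891 payoff=2.1409 vs cont=7.5823 → 7.5823 [wait]  node(3,2) S=113.1089 payoff=0.0000 vs cont=1.7798 → 1.7798 [wait]  node(3,3) S=135.1119 payoff=0.0000 vs cont=0.1462 → 0.1462 [wait]  ⇒ S*(3)=-
t_2: node(2,0) S=86.6366 payoff=10.1934 vs cont=12.9753 → 12.9753 [wait]  node(2,1) S=103.4900 payoff=0.0000 vs cont=4.7430 → 4.7430 [wait]  node(2,2) S=123.6218 payoff=0.0000 vs cont=0.9811 → 0.9811 [wait]  ⇒ S*(2)=-
t_1: node(1,0) S=94.6891 payoff=2.1409 vs cont=8.9431 → 8.9431 [wait]  node(1,1) S=113.1089 payoff=0.0000 vs cont=2.9025 → 2.9025 [wait]  ⇒ S*(1)=-
t_0: node(0,0) S=103.4900 payoff=0.0000 vs cont=5.9854 → 5.9854 [wait]  ⇒ S*(0)=-

price = 5.9854
boundary = - - - - 72.5278 79.2690 86.6366
tree:
5.9854
8.9431 2.9025
12.9753 4.7430 0.9811
18.1581 7.5823 1.7798 0.1462
24.3022 11.7749 3.2090 0.2860 0.0000
30.4700 17.5610 5.7441 0.5595 0.0000 0.0000
36.1133 24.3022 10.1934 1.0945 0.0000 0.0000 0.0000
41.2767 30.4700 17.5610 2.1409 0.0000 0.0000 0.0000 0.0000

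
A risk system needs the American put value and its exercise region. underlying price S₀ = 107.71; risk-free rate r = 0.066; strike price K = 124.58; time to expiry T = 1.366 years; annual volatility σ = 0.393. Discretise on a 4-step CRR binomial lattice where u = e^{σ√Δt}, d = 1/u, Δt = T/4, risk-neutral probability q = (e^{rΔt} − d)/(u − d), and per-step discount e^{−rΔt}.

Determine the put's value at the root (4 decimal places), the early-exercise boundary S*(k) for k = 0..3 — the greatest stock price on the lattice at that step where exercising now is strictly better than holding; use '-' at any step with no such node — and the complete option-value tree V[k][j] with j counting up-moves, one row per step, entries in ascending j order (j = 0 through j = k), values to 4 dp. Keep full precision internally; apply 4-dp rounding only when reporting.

Δt=0.34150  u=1.25817  d=0.79480  q=0.49203  discount=0.97771
step 4 (expiry): payoffs max(K−S,0) = 81.5973 56.5384 16.8700 0.0000 0.0000
step 3: (k=3,j=0): S=54.0797, (K−S)⁺=70.5003, hold=67.7238 ⇒ V=70.5003 exercise | (k=3,j=1): S=85.6082, (K−S)⁺=38.9718, hold=36.1953 ⇒ V=38.9718 exercise | (k=3,j=2): S=135.5179, (K−S)⁺=0.0000, hold=8.3785 ⇒ V=8.3785 continue | (k=3,j=3): S=214.5250, (K−S)⁺=0.0000, hold=0.0000 ⇒ V=0.0000 continue  boundary S*=85.6082
step 2: (k=2,j=0): S=68.0416, (K−S)⁺=56.5384, hold=53.7619 ⇒ V=56.5384 exercise | (k=2,j=1): S=107.7100, (K−S)⁺=16.8700, hold=23.3859 ⇒ V=23.3859 continue | (k=2,j=2): S=170.5051, (K−S)⁺=0.0000, hold=4.1612 ⇒ V=4.1612 continue  boundary S*=68.0416
step 1: (k=1,j=0): S=85.6082, (K−S)⁺=38.9718, hold=39.3299 ⇒ V=39.3299 continue | (k=1,j=1): S=135.5179, (K−S)⁺=0.0000, hold=13.6164 ⇒ V=13.6164 continue  boundary S*=-
step 0: (k=0,j=0): S=107.7100, (K−S)⁺=16.8700, hold=26.0835 ⇒ V=26.0835 continue  boundary S*=-

price = 26.0835
boundary = - - 68.0416 85.6082
tree:
26.0835
39.3299 13.6164
56.5384 23.3859 4.1612
70.5003 38.9718 8.3785 0.0000
81.5973 56.5384 16.8700 0.0000 0.0000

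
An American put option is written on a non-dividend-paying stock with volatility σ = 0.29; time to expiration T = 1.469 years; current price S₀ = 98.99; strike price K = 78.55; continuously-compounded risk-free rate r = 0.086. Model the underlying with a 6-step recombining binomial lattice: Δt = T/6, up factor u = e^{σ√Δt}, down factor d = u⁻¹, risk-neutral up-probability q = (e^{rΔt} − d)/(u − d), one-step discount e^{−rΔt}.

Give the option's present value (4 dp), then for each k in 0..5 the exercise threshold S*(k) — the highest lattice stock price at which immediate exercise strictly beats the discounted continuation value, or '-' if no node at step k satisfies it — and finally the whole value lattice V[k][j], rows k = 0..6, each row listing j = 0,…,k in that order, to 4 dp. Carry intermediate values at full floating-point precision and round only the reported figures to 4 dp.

Δt=0.24483, u=1.15430, d=0.86633, q=0.53808, disc=e^(-rΔt)=0.97916
k=6 terminal: V=max(K-S,0) → 36.7015 22.7907 4.2559 0.0000 0.0000 0.0000 0.0000
k=5: j=0 S=48.3057 intr=30.2443 cont=28.6077 V=30.2443[EX]; j=1 S=64.3629 intr=14.1871 cont=12.5505 V=14.1871[EX]; j=2 S=85.7576 intr=0.0000 cont=1.9249 V=1.9249[hold]; j=3 S=114.2641 intr=0.0000 cont=0.0000 V=0.0000[hold]; j=4 S=152.2464 intr=0.0000 cont=0.0000 V=0.0000[hold]; j=5 S=202.8543 intr=0.0000 cont=0.0000 V=0.0000[hold]  S*(5)=64.3629
k=4: j=0 S=55.7593 intr=22.7907 cont=21.1541 V=22.7907[EX]; j=1 S=74.2941 intr=4.2559 cont=7.4310 V=7.4310[hold]; j=2 S=98.9900 intr=0.0000 cont=0.8706 V=0.8706[hold]; j=3 S=131.8950 intr=0.0000 cont=0.0000 V=0.0000[hold]; j=4 S=175.7380 intr=0.0000 cont=0.0000 V=0.0000[hold]  S*(4)=55.7593
k=3: j=0 S=64.3629 intr=14.1871 cont=14.2233 V=14.2233[hold]; j=1 S=85.7576 intr=0.0000 cont=3.8197 V=3.8197[hold]; j=2 S=114.2641 intr=0.0000 cont=0.3938 V=0.3938[hold]; j=3 S=152.2464 intr=0.0000 cont=0.0000 V=0.0000[hold]  S*(3)=-
k=2: j=0 S=74.2941 intr=4.2559 cont=8.4456 V=8.4456[hold]; j=1 S=98.9900 intr=0.0000 cont=1.9351 V=1.9351[hold]; j=2 S=131.8950 intr=0.0000 cont=0.1781 V=0.1781[hold]  S*(2)=-
k=1: j=0 S=85.7576 intr=0.0000 cont=4.8395 V=4.8395[hold]; j=1 S=114.2641 intr=0.0000 cont=0.9691 V=0.9691[hold]  S*(1)=-
k=0: j=0 S=98.9900 intr=0.0000 cont=2.6995 V=2.6995[hold]  S*(0)=-

price = 2.6995
boundary = - - - - 55.7593 64.3629
tree:
2.6995
4.8395 0.9691
8.4456 1.9351 0.1781
14.2233 3.8197 0.3938 0.0000
22.7907 7.4310 0.8706 0.0000 0.0000
30.2443 14.1871 1.9249 0.0000 0.0000 0.0000
36.7015 22.7907 4.2559 0.0000 0.0000 0.0000 0.0000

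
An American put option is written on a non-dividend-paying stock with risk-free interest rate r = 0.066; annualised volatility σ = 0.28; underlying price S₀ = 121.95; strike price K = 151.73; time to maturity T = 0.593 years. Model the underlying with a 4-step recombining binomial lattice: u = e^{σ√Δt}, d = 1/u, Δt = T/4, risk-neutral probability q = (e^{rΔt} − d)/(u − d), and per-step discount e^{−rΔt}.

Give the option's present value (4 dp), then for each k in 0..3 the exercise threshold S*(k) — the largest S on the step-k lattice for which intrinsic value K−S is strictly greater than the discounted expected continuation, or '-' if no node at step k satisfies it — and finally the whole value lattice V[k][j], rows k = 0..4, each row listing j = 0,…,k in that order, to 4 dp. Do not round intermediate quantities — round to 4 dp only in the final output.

price = 29.7800
boundary = 121.9500 109.4866 121.9500 135.8322
tree:
29.7800
42.2434 18.1437
53.4331 29.7800 7.6855
63.4791 42.2434 15.8978 0.2075
72.4984 53.4331 29.7800 0.4353 0.0000

params: Δt=0.14825 u=1.11384 d=0.89780 q=0.51859 e^(-rΔt)=0.99026
t_4 payoffs: 72.4984 53.4331 29.7800 0.4353 0.0000
t_3: node(3,0) S=88.2509 payoff=63.4791 vs cont=62.0017 → 63.4791 [stop]  node(3,1) S=109.4866 payoff=42.2434 vs cont=40.7661 → 42.2434 [stop]  node(3,2) S=135.8322 payoff=15.8978 vs cont=14.4204 → 15.8978 [stop]  node(3,3) S=168.5173 payoff=0.0000 vs cont=0.2075 → 0.2075 [wait]  ⇒ S*(3)=135.8322
t_2: node(2,0) S=98.2969 payoff=53.4331 vs cont=51.9557 → 53.4331 [stop]  node(2,1) S=121.9500 payoff=29.7800 vs cont=28.3026 → 29.7800 [stop]  node(2,2) S=151.2947 payoff=0.4353 vs cont=7.6855 → 7.6855 [wait]  ⇒ S*(2)=121.9500
t_1: node(1,0) S=109.4866 payoff=42.2434 vs cont=40.7661 → 42.2434 [stop]  node(1,1) S=135.8322 payoff=15.8978 vs cont=18.1437 → 18.1437 [wait]  ⇒ S*(1)=109.4866
t_0: node(0,0) S=121.9500 payoff=29.7800 vs cont=29.4560 → 29.7800 [stop]  ⇒ S*(0)=121.9500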